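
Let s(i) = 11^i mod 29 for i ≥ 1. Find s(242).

4

We have s(1) = 11; s(2) = 5; s(3) = 26; s(4) = 25; s(5) = 14; s(6) = 9; s(7) = 12; s(8) = 16; s(9) = 2; s(10) = 22; s(11) = 10; s(12) = 23; s(13) = 21; s(14) = 28; s(15) = 18; s(16) = 24; s(17) = 3; s(18) = 4; s(19) = 15; s(20) = 20; s(21) = 17; s(22) = 13; s(23) = 27; s(24) = 7; s(25) = 19; s(26) = 6; s(27) = 8; s(28) = 1; s(29) = 11.
The sequence repeats with period 28.
(242 - 1) mod 28 = 17, so s(242) = s(18) = 4.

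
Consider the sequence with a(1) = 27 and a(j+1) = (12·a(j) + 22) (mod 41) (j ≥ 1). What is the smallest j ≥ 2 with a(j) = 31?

Listing terms: a(1) = 27; a(2) = 18; a(3) = 33; a(4) = 8; a(5) = 36; a(6) = 3; a(7) = 17; a(8) = 21; a(9) = 28; a(10) = 30; a(11) = 13; a(12) = 14; a(13) = 26; a(14) = 6; a(15) = 12; a(16) = 2; a(17) = 5; a(18) = 0; a(19) = 22; a(20) = 40; a(21) = 10; a(22) = 19; a(23) = 4; a(24) = 29; a(25) = 1; a(26) = 34; a(27) = 20; a(28) = 16; a(29) = 9; a(30) = 7; a(31) = 24; a(32) = 23; a(33) = 11; a(34) = 31; a(35) = 25; a(36) = 35; a(37) = 32; a(38) = 37; a(39) = 15; a(40) = 38; a(41) = 27.
Since a(41) = a(1) = 27, the sequence is periodic with period 40.
The value 31 first appears (with j ≥ 2) at a(34).

34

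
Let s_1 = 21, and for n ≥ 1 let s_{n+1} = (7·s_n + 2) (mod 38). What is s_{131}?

35

Computing terms: s_1 = 21; s_2 = 35; s_3 = 19; s_4 = 21.
The sequence repeats with period 3.
So s_{131} = s_{1 + ((131-1) mod 3)} = s_2 = 35.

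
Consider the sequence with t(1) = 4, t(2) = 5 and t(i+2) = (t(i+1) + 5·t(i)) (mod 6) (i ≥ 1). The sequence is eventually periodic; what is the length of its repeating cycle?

6

Listing terms: t(1) = 4; t(2) = 5; t(3) = 1; t(4) = 2; t(5) = 1; t(6) = 5; t(7) = 4; t(8) = 5.
Since (t(7), t(8)) = (t(1), t(2)) = (4, 5) (two consecutive terms determine the rest), the sequence is periodic with period 6.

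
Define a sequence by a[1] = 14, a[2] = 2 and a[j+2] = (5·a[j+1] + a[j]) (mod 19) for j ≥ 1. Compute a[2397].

We have a[1] = 14; a[2] = 2; a[3] = 5; a[4] = 8; a[5] = 7; a[6] = 5; a[7] = 13; a[8] = 13; a[9] = 2; a[10] = 4; a[11] = 3; a[12] = 0; a[13] = 3; a[14] = 15; a[15] = 2; a[16] = 6; a[17] = 13; a[18] = 14; a[19] = 7; a[20] = 11; a[21] = 5; a[22] = 17; a[23] = 14; a[24] = 11; a[25] = 12; a[26] = 14; a[27] = 6; a[28] = 6; a[29] = 17; a[30] = 15; a[31] = 16; a[32] = 0; a[33] = 16; a[34] = 4; a[35] = 17; a[36] = 13; a[37] = 6; a[38] = 5; a[39] = 12; a[40] = 8; a[41] = 14; a[42] = 2.
Since (a[41], a[42]) = (a[1], a[2]) = (14, 2) (two consecutive terms determine the rest), the sequence is periodic with period 40.
So a[2397] = a[1 + ((2397-1) mod 40)] = a[37] = 6.

6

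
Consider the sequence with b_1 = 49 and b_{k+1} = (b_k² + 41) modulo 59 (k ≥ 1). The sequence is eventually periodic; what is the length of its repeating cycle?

We have b_1 = 49, b_2 = 23, b_3 = 39, b_4 = 28, b_5 = 58, b_6 = 42, b_7 = 35, b_8 = 27, b_9 = 3, b_{10} = 50, b_{11} = 4, b_{12} = 57, b_{13} = 45, b_{14} = 1, b_{15} = 42.
Since b_{15} = b_6 = 42, the sequence is eventually periodic: after a pre-period of length 5 it cycles with period 9.

9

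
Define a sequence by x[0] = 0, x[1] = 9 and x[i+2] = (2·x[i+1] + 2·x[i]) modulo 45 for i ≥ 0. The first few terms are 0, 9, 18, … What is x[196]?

9

We have x[0] = 0, x[1] = 9, x[2] = 18, x[3] = 9, x[4] = 9, x[5] = 36, x[6] = 0, x[7] = 27, x[8] = 9, x[9] = 27, x[10] = 27, x[11] = 18, x[12] = 0, x[13] = 36, x[14] = 27, x[15] = 36, x[16] = 36, x[17] = 9, x[18] = 0, x[19] = 18, x[20] = 36, x[21] = 18, x[22] = 18, x[23] = 27, x[24] = 0, x[25] = 9.
The sequence repeats with period 24.
So x[196] = x[0 + ((196-0) mod 24)] = x[4] = 9.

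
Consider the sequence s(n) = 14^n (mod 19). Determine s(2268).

1

Computing terms: s(0) = 1,  s(1) = 14,  s(2) = 6,  s(3) = 8,  s(4) = 17,  s(5) = 10,  s(6) = 7,  s(7) = 3,  s(8) = 4,  s(9) = 18,  s(10) = 5,  s(11) = 13,  s(12) = 11,  s(13) = 2,  s(14) = 9,  s(15) = 12,  s(16) = 16,  s(17) = 15,  s(18) = 1.
Since s(18) = s(0) = 1, the sequence is periodic with period 18.
(2268 - 0) mod 18 = 0, so s(2268) = s(0) = 1.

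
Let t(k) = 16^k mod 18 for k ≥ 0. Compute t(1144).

16

t(0) = 1, t(1) = 16, t(2) = 4, t(3) = 10, t(4) = 16.
Since t(4) = t(1) = 16, the sequence is eventually periodic: after a pre-period of length 1 it cycles with period 3.
For k ≥ 1, t(k) depends only on (k - 1) mod 3. (1144 - 1) mod 3 = 0, so t(1144) = t(1) = 16.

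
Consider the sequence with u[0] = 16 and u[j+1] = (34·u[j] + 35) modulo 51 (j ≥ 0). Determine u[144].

1

We have u[0] = 16, u[1] = 18, u[2] = 35, u[3] = 1, u[4] = 18.
Since u[4] = u[1] = 18, the sequence is eventually periodic: after a pre-period of length 1 it cycles with period 3.
For j ≥ 1, u[j] depends only on (j - 1) mod 3. (144 - 1) mod 3 = 2, so u[144] = u[3] = 1.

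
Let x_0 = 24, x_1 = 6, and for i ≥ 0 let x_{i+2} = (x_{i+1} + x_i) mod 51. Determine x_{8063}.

Listing terms: x_0 = 24,  x_1 = 6,  x_2 = 30,  x_3 = 36,  x_4 = 15,  x_5 = 0,  x_6 = 15,  x_7 = 15,  x_8 = 30,  x_9 = 45,  x_{10} = 24,  x_{11} = 18,  x_{12} = 42,  x_{13} = 9,  x_{14} = 0,  x_{15} = 9,  x_{16} = 9,  x_{17} = 18,  x_{18} = 27,  x_{19} = 45,  x_{20} = 21,  x_{21} = 15,  x_{22} = 36,  x_{23} = 0,  x_{24} = 36,  x_{25} = 36,  x_{26} = 21,  x_{27} = 6,  x_{28} = 27,  x_{29} = 33,  x_{30} = 9,  x_{31} = 42,  x_{32} = 0,  x_{33} = 42,  x_{34} = 42,  x_{35} = 33,  x_{36} = 24,  x_{37} = 6.
The sequence repeats with period 36.
So x_{8063} = x_{0 + ((8063-0) mod 36)} = x_{35} = 33.

33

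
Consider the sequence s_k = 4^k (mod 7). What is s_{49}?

4

Computing terms: s_0 = 1; s_1 = 4; s_2 = 2; s_3 = 1.
The sequence repeats with period 3.
(49 - 0) mod 3 = 1, so s_{49} = s_1 = 4.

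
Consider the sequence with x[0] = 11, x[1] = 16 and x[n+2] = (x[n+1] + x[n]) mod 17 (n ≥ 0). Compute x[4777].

10

x[0] = 11, x[1] = 16, x[2] = 10, x[3] = 9, x[4] = 2, x[5] = 11, x[6] = 13, x[7] = 7, x[8] = 3, x[9] = 10, x[10] = 13, x[11] = 6, x[12] = 2, x[13] = 8, x[14] = 10, x[15] = 1, x[16] = 11, x[17] = 12, x[18] = 6, x[19] = 1, x[20] = 7, x[21] = 8, x[22] = 15, x[23] = 6, x[24] = 4, x[25] = 10, x[26] = 14, x[27] = 7, x[28] = 4, x[29] = 11, x[30] = 15, x[31] = 9, x[32] = 7, x[33] = 16, x[34] = 6, x[35] = 5, x[36] = 11, x[37] = 16.
The sequence repeats with period 36.
(4777 - 0) mod 36 = 25, so x[4777] = x[25] = 10.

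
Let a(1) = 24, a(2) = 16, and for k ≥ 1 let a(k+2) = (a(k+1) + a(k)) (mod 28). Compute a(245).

Computing terms: a(1) = 24, a(2) = 16, a(3) = 12, a(4) = 0, a(5) = 12, a(6) = 12, a(7) = 24, a(8) = 8, a(9) = 4, a(10) = 12, a(11) = 16, a(12) = 0, a(13) = 16, a(14) = 16, a(15) = 4, a(16) = 20, a(17) = 24, a(18) = 16.
The sequence repeats with period 16.
(245 - 1) mod 16 = 4, so a(245) = a(5) = 12.

12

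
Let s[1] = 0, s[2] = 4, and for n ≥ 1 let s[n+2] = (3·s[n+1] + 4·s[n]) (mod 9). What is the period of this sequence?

6

s[1] = 0; s[2] = 4; s[3] = 3; s[4] = 7; s[5] = 6; s[6] = 1; s[7] = 0; s[8] = 4.
Since (s[7], s[8]) = (s[1], s[2]) = (0, 4) (two consecutive terms determine the rest), the sequence is periodic with period 6.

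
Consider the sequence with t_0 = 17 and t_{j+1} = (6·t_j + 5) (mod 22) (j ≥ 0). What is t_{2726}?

1

We have t_0 = 17, t_1 = 19, t_2 = 9, t_3 = 15, t_4 = 7, t_5 = 3, t_6 = 1, t_7 = 11, t_8 = 5, t_9 = 13, t_{10} = 17.
Since t_{10} = t_0 = 17, the sequence is periodic with period 10.
(2726 - 0) mod 10 = 6, so t_{2726} = t_6 = 1.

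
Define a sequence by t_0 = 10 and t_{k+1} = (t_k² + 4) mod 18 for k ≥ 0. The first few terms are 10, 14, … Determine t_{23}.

2

Listing terms: t_0 = 10, t_1 = 14, t_2 = 2, t_3 = 8, t_4 = 14.
Since t_4 = t_1 = 14, the sequence is eventually periodic: after a pre-period of length 1 it cycles with period 3.
For k ≥ 1, t_k depends only on (k - 1) mod 3. (23 - 1) mod 3 = 1, so t_{23} = t_2 = 2.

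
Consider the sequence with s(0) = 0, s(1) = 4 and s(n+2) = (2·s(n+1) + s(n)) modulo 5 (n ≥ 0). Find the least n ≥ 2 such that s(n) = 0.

Listing terms: s(0) = 0,  s(1) = 4,  s(2) = 3,  s(3) = 0,  s(4) = 3,  s(5) = 1,  s(6) = 0,  s(7) = 1,  s(8) = 2,  s(9) = 0,  s(10) = 2,  s(11) = 4,  s(12) = 0,  s(13) = 4.
The sequence repeats with period 12.
The value 0 first appears (with n ≥ 2) at s(3).

3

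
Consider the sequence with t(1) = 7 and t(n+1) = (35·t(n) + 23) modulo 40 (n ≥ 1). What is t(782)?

Computing terms: t(1) = 7; t(2) = 28; t(3) = 3; t(4) = 8; t(5) = 23; t(6) = 28.
Since t(6) = t(2) = 28, the sequence is eventually periodic: after a pre-period of length 1 it cycles with period 4.
For n ≥ 2, t(n) depends only on (n - 2) mod 4. (782 - 2) mod 4 = 0, so t(782) = t(2) = 28.

28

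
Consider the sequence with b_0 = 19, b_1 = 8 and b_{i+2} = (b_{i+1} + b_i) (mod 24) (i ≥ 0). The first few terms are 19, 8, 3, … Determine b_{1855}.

Listing terms: b_0 = 19,  b_1 = 8,  b_2 = 3,  b_3 = 11,  b_4 = 14,  b_5 = 1,  b_6 = 15,  b_7 = 16,  b_8 = 7,  b_9 = 23,  b_{10} = 6,  b_{11} = 5,  b_{12} = 11,  b_{13} = 16,  b_{14} = 3,  b_{15} = 19,  b_{16} = 22,  b_{17} = 17,  b_{18} = 15,  b_{19} = 8,  b_{20} = 23,  b_{21} = 7,  b_{22} = 6,  b_{23} = 13,  b_{24} = 19,  b_{25} = 8.
Since (b_{24}, b_{25}) = (b_0, b_1) = (19, 8) (two consecutive terms determine the rest), the sequence is periodic with period 24.
So b_{1855} = b_{0 + ((1855-0) mod 24)} = b_7 = 16.

16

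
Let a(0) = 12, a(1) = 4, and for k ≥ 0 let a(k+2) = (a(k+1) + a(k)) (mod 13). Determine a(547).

We have a(0) = 12, a(1) = 4, a(2) = 3, a(3) = 7, a(4) = 10, a(5) = 4, a(6) = 1, a(7) = 5, a(8) = 6, a(9) = 11, a(10) = 4, a(11) = 2, a(12) = 6, a(13) = 8, a(14) = 1, a(15) = 9, a(16) = 10, a(17) = 6, a(18) = 3, a(19) = 9, a(20) = 12, a(21) = 8, a(22) = 7, a(23) = 2, a(24) = 9, a(25) = 11, a(26) = 7, a(27) = 5, a(28) = 12, a(29) = 4.
The sequence repeats with period 28.
So a(547) = a(0 + ((547-0) mod 28)) = a(15) = 9.

9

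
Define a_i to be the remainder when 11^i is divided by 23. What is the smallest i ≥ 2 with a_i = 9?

Listing terms: a_1 = 11, a_2 = 6, a_3 = 20, a_4 = 13, a_5 = 5, a_6 = 9, a_7 = 7, a_8 = 8, a_9 = 19, a_{10} = 2, a_{11} = 22, a_{12} = 12, a_{13} = 17, a_{14} = 3, a_{15} = 10, a_{16} = 18, a_{17} = 14, a_{18} = 16, a_{19} = 15, a_{20} = 4, a_{21} = 21, a_{22} = 1, a_{23} = 11.
Since a_{23} = a_1 = 11, the sequence is periodic with period 22.
The value 9 first appears (with i ≥ 2) at a_6.

6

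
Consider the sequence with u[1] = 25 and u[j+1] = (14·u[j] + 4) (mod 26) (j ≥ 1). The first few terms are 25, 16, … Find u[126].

18

Computing terms: u[1] = 25,  u[2] = 16,  u[3] = 20,  u[4] = 24,  u[5] = 2,  u[6] = 6,  u[7] = 10,  u[8] = 14,  u[9] = 18,  u[10] = 22,  u[11] = 0,  u[12] = 4,  u[13] = 8,  u[14] = 12,  u[15] = 16.
Since u[15] = u[2] = 16, the sequence is eventually periodic: after a pre-period of length 1 it cycles with period 13.
For j ≥ 2, u[j] depends only on (j - 2) mod 13. (126 - 2) mod 13 = 7, so u[126] = u[9] = 18.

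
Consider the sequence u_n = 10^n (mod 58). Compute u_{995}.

48

We have u_0 = 1; u_1 = 10; u_2 = 42; u_3 = 14; u_4 = 24; u_5 = 8; u_6 = 22; u_7 = 46; u_8 = 54; u_9 = 18; u_{10} = 6; u_{11} = 2; u_{12} = 20; u_{13} = 26; u_{14} = 28; u_{15} = 48; u_{16} = 16; u_{17} = 44; u_{18} = 34; u_{19} = 50; u_{20} = 36; u_{21} = 12; u_{22} = 4; u_{23} = 40; u_{24} = 52; u_{25} = 56; u_{26} = 38; u_{27} = 32; u_{28} = 30; u_{29} = 10.
Since u_{29} = u_1 = 10, the sequence is eventually periodic: after a pre-period of length 1 it cycles with period 28.
For n ≥ 1, u_n depends only on (n - 1) mod 28. (995 - 1) mod 28 = 14, so u_{995} = u_{15} = 48.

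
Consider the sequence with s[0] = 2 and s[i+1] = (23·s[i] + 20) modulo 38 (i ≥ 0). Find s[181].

s[0] = 2,  s[1] = 28,  s[2] = 18,  s[3] = 16,  s[4] = 8,  s[5] = 14,  s[6] = 0,  s[7] = 20,  s[8] = 24,  s[9] = 2.
The sequence repeats with period 9.
(181 - 0) mod 9 = 1, so s[181] = s[1] = 28.

28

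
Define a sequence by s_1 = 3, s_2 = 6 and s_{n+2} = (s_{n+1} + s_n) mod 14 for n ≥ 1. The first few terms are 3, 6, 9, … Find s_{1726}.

3

We have s_1 = 3,  s_2 = 6,  s_3 = 9,  s_4 = 1,  s_5 = 10,  s_6 = 11,  s_7 = 7,  s_8 = 4,  s_9 = 11,  s_{10} = 1,  s_{11} = 12,  s_{12} = 13,  s_{13} = 11,  s_{14} = 10,  s_{15} = 7,  s_{16} = 3,  s_{17} = 10,  s_{18} = 13,  s_{19} = 9,  s_{20} = 8,  s_{21} = 3,  s_{22} = 11,  s_{23} = 0,  s_{24} = 11,  s_{25} = 11,  s_{26} = 8,  s_{27} = 5,  s_{28} = 13,  s_{29} = 4,  s_{30} = 3,  s_{31} = 7,  s_{32} = 10,  s_{33} = 3,  s_{34} = 13,  s_{35} = 2,  s_{36} = 1,  s_{37} = 3,  s_{38} = 4,  s_{39} = 7,  s_{40} = 11,  s_{41} = 4,  s_{42} = 1,  s_{43} = 5,  s_{44} = 6,  s_{45} = 11,  s_{46} = 3,  s_{47} = 0,  s_{48} = 3,  s_{49} = 3,  s_{50} = 6.
Since (s_{49}, s_{50}) = (s_1, s_2) = (3, 6) (two consecutive terms determine the rest), the sequence is periodic with period 48.
So s_{1726} = s_{1 + ((1726-1) mod 48)} = s_{46} = 3.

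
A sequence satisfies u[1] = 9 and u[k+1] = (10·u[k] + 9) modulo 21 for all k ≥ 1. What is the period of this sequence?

u[1] = 9, u[2] = 15, u[3] = 12, u[4] = 3, u[5] = 18, u[6] = 0, u[7] = 9.
The sequence repeats with period 6.

6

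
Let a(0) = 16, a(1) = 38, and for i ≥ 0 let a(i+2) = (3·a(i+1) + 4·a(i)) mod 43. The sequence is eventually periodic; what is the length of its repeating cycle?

14

Computing terms: a(0) = 16; a(1) = 38; a(2) = 6; a(3) = 41; a(4) = 18; a(5) = 3; a(6) = 38; a(7) = 40; a(8) = 14; a(9) = 30; a(10) = 17; a(11) = 42; a(12) = 22; a(13) = 19; a(14) = 16; a(15) = 38.
The sequence repeats with period 14.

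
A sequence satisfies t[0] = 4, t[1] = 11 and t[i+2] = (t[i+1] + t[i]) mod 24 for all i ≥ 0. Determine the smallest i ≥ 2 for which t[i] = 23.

Computing terms: t[0] = 4; t[1] = 11; t[2] = 15; t[3] = 2; t[4] = 17; t[5] = 19; t[6] = 12; t[7] = 7; t[8] = 19; t[9] = 2; t[10] = 21; t[11] = 23; t[12] = 20; t[13] = 19; t[14] = 15; t[15] = 10; t[16] = 1; t[17] = 11; t[18] = 12; t[19] = 23; t[20] = 11; t[21] = 10; t[22] = 21; t[23] = 7; t[24] = 4; t[25] = 11.
The sequence repeats with period 24.
The value 23 first appears (with i ≥ 2) at t[11].

11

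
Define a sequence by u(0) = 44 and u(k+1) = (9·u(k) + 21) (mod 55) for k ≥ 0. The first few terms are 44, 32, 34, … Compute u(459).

27

Listing terms: u(0) = 44; u(1) = 32; u(2) = 34; u(3) = 52; u(4) = 49; u(5) = 22; u(6) = 54; u(7) = 12; u(8) = 19; u(9) = 27; u(10) = 44.
Since u(10) = u(0) = 44, the sequence is periodic with period 10.
(459 - 0) mod 10 = 9, so u(459) = u(9) = 27.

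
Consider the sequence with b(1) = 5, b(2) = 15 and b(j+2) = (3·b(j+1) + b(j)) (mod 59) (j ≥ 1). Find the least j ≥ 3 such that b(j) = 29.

We have b(1) = 5, b(2) = 15, b(3) = 50, b(4) = 47, b(5) = 14, b(6) = 30, b(7) = 45, b(8) = 47, b(9) = 9, b(10) = 15, b(11) = 54, b(12) = 0, b(13) = 54, b(14) = 44, b(15) = 9, b(16) = 12, b(17) = 45, b(18) = 29, b(19) = 14, b(20) = 12, b(21) = 50, b(22) = 44, b(23) = 5, b(24) = 0, b(25) = 5, b(26) = 15.
Since (b(25), b(26)) = (b(1), b(2)) = (5, 15) (two consecutive terms determine the rest), the sequence is periodic with period 24.
The value 29 first appears (with j ≥ 3) at b(18).

18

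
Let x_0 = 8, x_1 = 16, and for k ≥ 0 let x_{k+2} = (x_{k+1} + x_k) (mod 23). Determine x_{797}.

11

x_0 = 8; x_1 = 16; x_2 = 1; x_3 = 17; x_4 = 18; x_5 = 12; x_6 = 7; x_7 = 19; x_8 = 3; x_9 = 22; x_{10} = 2; x_{11} = 1; x_{12} = 3; x_{13} = 4; x_{14} = 7; x_{15} = 11; x_{16} = 18; x_{17} = 6; x_{18} = 1; x_{19} = 7; x_{20} = 8; x_{21} = 15; x_{22} = 0; x_{23} = 15; x_{24} = 15; x_{25} = 7; x_{26} = 22; x_{27} = 6; x_{28} = 5; x_{29} = 11; x_{30} = 16; x_{31} = 4; x_{32} = 20; x_{33} = 1; x_{34} = 21; x_{35} = 22; x_{36} = 20; x_{37} = 19; x_{38} = 16; x_{39} = 12; x_{40} = 5; x_{41} = 17; x_{42} = 22; x_{43} = 16; x_{44} = 15; x_{45} = 8; x_{46} = 0; x_{47} = 8; x_{48} = 8; x_{49} = 16.
The sequence repeats with period 48.
(797 - 0) mod 48 = 29, so x_{797} = x_{29} = 11.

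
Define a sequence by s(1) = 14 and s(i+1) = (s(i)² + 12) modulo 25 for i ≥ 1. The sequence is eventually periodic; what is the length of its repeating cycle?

s(1) = 14,  s(2) = 8,  s(3) = 1,  s(4) = 13,  s(5) = 6,  s(6) = 23,  s(7) = 16,  s(8) = 18,  s(9) = 11,  s(10) = 8.
Since s(10) = s(2) = 8, the sequence is eventually periodic: after a pre-period of length 1 it cycles with period 8.

8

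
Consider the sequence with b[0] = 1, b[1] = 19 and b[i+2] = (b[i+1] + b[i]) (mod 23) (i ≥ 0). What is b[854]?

b[0] = 1,  b[1] = 19,  b[2] = 20,  b[3] = 16,  b[4] = 13,  b[5] = 6,  b[6] = 19,  b[7] = 2,  b[8] = 21,  b[9] = 0,  b[10] = 21,  b[11] = 21,  b[12] = 19,  b[13] = 17,  b[14] = 13,  b[15] = 7,  b[16] = 20,  b[17] = 4,  b[18] = 1,  b[19] = 5,  b[20] = 6,  b[21] = 11,  b[22] = 17,  b[23] = 5,  b[24] = 22,  b[25] = 4,  b[26] = 3,  b[27] = 7,  b[28] = 10,  b[29] = 17,  b[30] = 4,  b[31] = 21,  b[32] = 2,  b[33] = 0,  b[34] = 2,  b[35] = 2,  b[36] = 4,  b[37] = 6,  b[38] = 10,  b[39] = 16,  b[40] = 3,  b[41] = 19,  b[42] = 22,  b[43] = 18,  b[44] = 17,  b[45] = 12,  b[46] = 6,  b[47] = 18,  b[48] = 1,  b[49] = 19.
The sequence repeats with period 48.
So b[854] = b[0 + ((854-0) mod 48)] = b[38] = 10.

10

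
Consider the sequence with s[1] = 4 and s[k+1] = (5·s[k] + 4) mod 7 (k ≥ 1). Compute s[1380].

0

Listing terms: s[1] = 4; s[2] = 3; s[3] = 5; s[4] = 1; s[5] = 2; s[6] = 0; s[7] = 4.
The sequence repeats with period 6.
So s[1380] = s[1 + ((1380-1) mod 6)] = s[6] = 0.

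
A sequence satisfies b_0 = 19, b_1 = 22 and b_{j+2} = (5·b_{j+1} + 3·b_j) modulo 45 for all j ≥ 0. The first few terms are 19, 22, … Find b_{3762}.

17

Computing terms: b_0 = 19,  b_1 = 22,  b_2 = 32,  b_3 = 1,  b_4 = 11,  b_5 = 13,  b_6 = 8,  b_7 = 34,  b_8 = 14,  b_9 = 37,  b_{10} = 2,  b_{11} = 31,  b_{12} = 26,  b_{13} = 43,  b_{14} = 23,  b_{15} = 19,  b_{16} = 29,  b_{17} = 22,  b_{18} = 17,  b_{19} = 16,  b_{20} = 41,  b_{21} = 28,  b_{22} = 38,  b_{23} = 4,  b_{24} = 44,  b_{25} = 7,  b_{26} = 32,  b_{27} = 1.
Since (b_{26}, b_{27}) = (b_2, b_3) = (32, 1) (two consecutive terms determine the rest), the sequence is eventually periodic: after a pre-period of length 2 it cycles with period 24.
For j ≥ 2, b_j depends only on (j - 2) mod 24. (3762 - 2) mod 24 = 16, so b_{3762} = b_{18} = 17.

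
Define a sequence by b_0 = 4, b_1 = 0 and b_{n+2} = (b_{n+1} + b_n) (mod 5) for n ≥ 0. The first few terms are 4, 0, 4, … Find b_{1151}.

0

Listing terms: b_0 = 4; b_1 = 0; b_2 = 4; b_3 = 4; b_4 = 3; b_5 = 2; b_6 = 0; b_7 = 2; b_8 = 2; b_9 = 4; b_{10} = 1; b_{11} = 0; b_{12} = 1; b_{13} = 1; b_{14} = 2; b_{15} = 3; b_{16} = 0; b_{17} = 3; b_{18} = 3; b_{19} = 1; b_{20} = 4; b_{21} = 0.
Since (b_{20}, b_{21}) = (b_0, b_1) = (4, 0) (two consecutive terms determine the rest), the sequence is periodic with period 20.
So b_{1151} = b_{0 + ((1151-0) mod 20)} = b_{11} = 0.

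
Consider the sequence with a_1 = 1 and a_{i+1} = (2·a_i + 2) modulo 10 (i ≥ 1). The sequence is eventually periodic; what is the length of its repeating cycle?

Computing terms: a_1 = 1; a_2 = 4; a_3 = 0; a_4 = 2; a_5 = 6; a_6 = 4.
Since a_6 = a_2 = 4, the sequence is eventually periodic: after a pre-period of length 1 it cycles with period 4.

4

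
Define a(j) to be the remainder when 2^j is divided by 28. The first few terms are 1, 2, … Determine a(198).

Listing terms: a(0) = 1; a(1) = 2; a(2) = 4; a(3) = 8; a(4) = 16; a(5) = 4.
Since a(5) = a(2) = 4, the sequence is eventually periodic: after a pre-period of length 2 it cycles with period 3.
For j ≥ 2, a(j) depends only on (j - 2) mod 3. (198 - 2) mod 3 = 1, so a(198) = a(3) = 8.

8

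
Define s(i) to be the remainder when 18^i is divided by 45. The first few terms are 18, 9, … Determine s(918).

9

s(1) = 18; s(2) = 9; s(3) = 27; s(4) = 36; s(5) = 18.
Since s(5) = s(1) = 18, the sequence is periodic with period 4.
(918 - 1) mod 4 = 1, so s(918) = s(2) = 9.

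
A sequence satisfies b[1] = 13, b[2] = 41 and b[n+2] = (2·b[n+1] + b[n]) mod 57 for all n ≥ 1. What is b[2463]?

Listing terms: b[1] = 13,  b[2] = 41,  b[3] = 38,  b[4] = 3,  b[5] = 44,  b[6] = 34,  b[7] = 55,  b[8] = 30,  b[9] = 1,  b[10] = 32,  b[11] = 8,  b[12] = 48,  b[13] = 47,  b[14] = 28,  b[15] = 46,  b[16] = 6,  b[17] = 1,  b[18] = 8,  b[19] = 17,  b[20] = 42,  b[21] = 44,  b[22] = 16,  b[23] = 19,  b[24] = 54,  b[25] = 13,  b[26] = 23,  b[27] = 2,  b[28] = 27,  b[29] = 56,  b[30] = 25,  b[31] = 49,  b[32] = 9,  b[33] = 10,  b[34] = 29,  b[35] = 11,  b[36] = 51,  b[37] = 56,  b[38] = 49,  b[39] = 40,  b[40] = 15,  b[41] = 13,  b[42] = 41.
Since (b[41], b[42]) = (b[1], b[2]) = (13, 41) (two consecutive terms determine the rest), the sequence is periodic with period 40.
(2463 - 1) mod 40 = 22, so b[2463] = b[23] = 19.

19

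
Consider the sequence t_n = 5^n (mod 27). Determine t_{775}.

5

Computing terms: t_0 = 1, t_1 = 5, t_2 = 25, t_3 = 17, t_4 = 4, t_5 = 20, t_6 = 19, t_7 = 14, t_8 = 16, t_9 = 26, t_{10} = 22, t_{11} = 2, t_{12} = 10, t_{13} = 23, t_{14} = 7, t_{15} = 8, t_{16} = 13, t_{17} = 11, t_{18} = 1.
The sequence repeats with period 18.
So t_{775} = t_{0 + ((775-0) mod 18)} = t_1 = 5.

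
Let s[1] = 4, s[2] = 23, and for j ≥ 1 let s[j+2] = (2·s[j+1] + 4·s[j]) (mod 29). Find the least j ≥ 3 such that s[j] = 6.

10

Listing terms: s[1] = 4,  s[2] = 23,  s[3] = 4,  s[4] = 13,  s[5] = 13,  s[6] = 20,  s[7] = 5,  s[8] = 3,  s[9] = 26,  s[10] = 6,  s[11] = 0,  s[12] = 24,  s[13] = 19,  s[14] = 18,  s[15] = 25,  s[16] = 6,  s[17] = 25,  s[18] = 16,  s[19] = 16,  s[20] = 9,  s[21] = 24,  s[22] = 26,  s[23] = 3,  s[24] = 23,  s[25] = 0,  s[26] = 5,  s[27] = 10,  s[28] = 11,  s[29] = 4,  s[30] = 23.
The sequence repeats with period 28.
The value 6 first appears (with j ≥ 3) at s[10].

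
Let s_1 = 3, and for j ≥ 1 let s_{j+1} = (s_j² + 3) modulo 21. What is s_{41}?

12

We have s_1 = 3, s_2 = 12, s_3 = 0, s_4 = 3.
The sequence repeats with period 3.
So s_{41} = s_{1 + ((41-1) mod 3)} = s_2 = 12.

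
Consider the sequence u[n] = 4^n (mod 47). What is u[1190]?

u[1] = 4,  u[2] = 16,  u[3] = 17,  u[4] = 21,  u[5] = 37,  u[6] = 7,  u[7] = 28,  u[8] = 18,  u[9] = 25,  u[10] = 6,  u[11] = 24,  u[12] = 2,  u[13] = 8,  u[14] = 32,  u[15] = 34,  u[16] = 42,  u[17] = 27,  u[18] = 14,  u[19] = 9,  u[20] = 36,  u[21] = 3,  u[22] = 12,  u[23] = 1,  u[24] = 4.
Since u[24] = u[1] = 4, the sequence is periodic with period 23.
So u[1190] = u[1 + ((1190-1) mod 23)] = u[17] = 27.

27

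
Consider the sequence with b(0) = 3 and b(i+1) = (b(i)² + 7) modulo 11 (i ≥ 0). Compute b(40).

5

Computing terms: b(0) = 3, b(1) = 5, b(2) = 10, b(3) = 8, b(4) = 5.
Since b(4) = b(1) = 5, the sequence is eventually periodic: after a pre-period of length 1 it cycles with period 3.
For i ≥ 1, b(i) depends only on (i - 1) mod 3. (40 - 1) mod 3 = 0, so b(40) = b(1) = 5.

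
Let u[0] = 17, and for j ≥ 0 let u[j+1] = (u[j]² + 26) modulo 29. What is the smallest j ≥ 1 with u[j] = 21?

3

u[0] = 17,  u[1] = 25,  u[2] = 13,  u[3] = 21,  u[4] = 3,  u[5] = 6,  u[6] = 4,  u[7] = 13.
Since u[7] = u[2] = 13, the sequence is eventually periodic: after a pre-period of length 2 it cycles with period 5.
The value 21 first appears (with j ≥ 1) at u[3].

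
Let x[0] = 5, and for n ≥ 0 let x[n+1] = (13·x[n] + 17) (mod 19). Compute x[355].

We have x[0] = 5,  x[1] = 6,  x[2] = 0,  x[3] = 17,  x[4] = 10,  x[5] = 14,  x[6] = 9,  x[7] = 1,  x[8] = 11,  x[9] = 8,  x[10] = 7,  x[11] = 13,  x[12] = 15,  x[13] = 3,  x[14] = 18,  x[15] = 4,  x[16] = 12,  x[17] = 2,  x[18] = 5.
Since x[18] = x[0] = 5, the sequence is periodic with period 18.
So x[355] = x[0 + ((355-0) mod 18)] = x[13] = 3.

3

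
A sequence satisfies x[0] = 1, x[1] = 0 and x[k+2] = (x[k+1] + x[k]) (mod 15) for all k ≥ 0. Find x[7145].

x[0] = 1,  x[1] = 0,  x[2] = 1,  x[3] = 1,  x[4] = 2,  x[5] = 3,  x[6] = 5,  x[7] = 8,  x[8] = 13,  x[9] = 6,  x[10] = 4,  x[11] = 10,  x[12] = 14,  x[13] = 9,  x[14] = 8,  x[15] = 2,  x[16] = 10,  x[17] = 12,  x[18] = 7,  x[19] = 4,  x[20] = 11,  x[21] = 0,  x[22] = 11,  x[23] = 11,  x[24] = 7,  x[25] = 3,  x[26] = 10,  x[27] = 13,  x[28] = 8,  x[29] = 6,  x[30] = 14,  x[31] = 5,  x[32] = 4,  x[33] = 9,  x[34] = 13,  x[35] = 7,  x[36] = 5,  x[37] = 12,  x[38] = 2,  x[39] = 14,  x[40] = 1,  x[41] = 0.
The sequence repeats with period 40.
So x[7145] = x[0 + ((7145-0) mod 40)] = x[25] = 3.

3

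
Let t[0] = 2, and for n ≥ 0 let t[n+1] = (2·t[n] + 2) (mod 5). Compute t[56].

2

Computing terms: t[0] = 2,  t[1] = 1,  t[2] = 4,  t[3] = 0,  t[4] = 2.
The sequence repeats with period 4.
So t[56] = t[0 + ((56-0) mod 4)] = t[0] = 2.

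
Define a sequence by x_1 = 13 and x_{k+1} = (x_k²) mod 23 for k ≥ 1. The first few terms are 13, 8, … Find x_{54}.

We have x_1 = 13, x_2 = 8, x_3 = 18, x_4 = 2, x_5 = 4, x_6 = 16, x_7 = 3, x_8 = 9, x_9 = 12, x_{10} = 6, x_{11} = 13.
The sequence repeats with period 10.
So x_{54} = x_{1 + ((54-1) mod 10)} = x_4 = 2.

2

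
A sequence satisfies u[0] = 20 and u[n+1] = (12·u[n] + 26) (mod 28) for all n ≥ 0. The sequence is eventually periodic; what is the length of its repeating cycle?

6

Listing terms: u[0] = 20,  u[1] = 14,  u[2] = 26,  u[3] = 2,  u[4] = 22,  u[5] = 10,  u[6] = 6,  u[7] = 14.
Since u[7] = u[1] = 14, the sequence is eventually periodic: after a pre-period of length 1 it cycles with period 6.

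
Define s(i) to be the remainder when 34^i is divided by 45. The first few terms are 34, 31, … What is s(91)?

We have s(1) = 34,  s(2) = 31,  s(3) = 19,  s(4) = 16,  s(5) = 4,  s(6) = 1,  s(7) = 34.
The sequence repeats with period 6.
(91 - 1) mod 6 = 0, so s(91) = s(1) = 34.

34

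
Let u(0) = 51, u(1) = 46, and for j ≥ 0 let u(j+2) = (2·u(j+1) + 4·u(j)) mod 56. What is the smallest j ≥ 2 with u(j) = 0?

u(0) = 51, u(1) = 46, u(2) = 16, u(3) = 48, u(4) = 48, u(5) = 8, u(6) = 40, u(7) = 0, u(8) = 48, u(9) = 40, u(10) = 48, u(11) = 32, u(12) = 32, u(13) = 24, u(14) = 8, u(15) = 0, u(16) = 32, u(17) = 8, u(18) = 32, u(19) = 40, u(20) = 40, u(21) = 16, u(22) = 24, u(23) = 0, u(24) = 40, u(25) = 24, u(26) = 40, u(27) = 8, u(28) = 8, u(29) = 48, u(30) = 16, u(31) = 0, u(32) = 8, u(33) = 16, u(34) = 8, u(35) = 24, u(36) = 24, u(37) = 32, u(38) = 48, u(39) = 0, u(40) = 24, u(41) = 48, u(42) = 24, u(43) = 16, u(44) = 16, u(45) = 40, u(46) = 32, u(47) = 0, u(48) = 16, u(49) = 32, u(50) = 16, u(51) = 48.
Since (u(50), u(51)) = (u(2), u(3)) = (16, 48) (two consecutive terms determine the rest), the sequence is eventually periodic: after a pre-period of length 2 it cycles with period 48.
The value 0 first appears (with j ≥ 2) at u(7).

7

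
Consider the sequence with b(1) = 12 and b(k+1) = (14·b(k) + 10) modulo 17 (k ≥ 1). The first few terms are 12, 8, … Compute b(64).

Computing terms: b(1) = 12,  b(2) = 8,  b(3) = 3,  b(4) = 1,  b(5) = 7,  b(6) = 6,  b(7) = 9,  b(8) = 0,  b(9) = 10,  b(10) = 14,  b(11) = 2,  b(12) = 4,  b(13) = 15,  b(14) = 16,  b(15) = 13,  b(16) = 5,  b(17) = 12.
The sequence repeats with period 16.
So b(64) = b(1 + ((64-1) mod 16)) = b(16) = 5.

5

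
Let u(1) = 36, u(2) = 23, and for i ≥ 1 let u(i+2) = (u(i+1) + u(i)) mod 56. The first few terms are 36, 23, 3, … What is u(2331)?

11

u(1) = 36; u(2) = 23; u(3) = 3; u(4) = 26; u(5) = 29; u(6) = 55; u(7) = 28; u(8) = 27; u(9) = 55; u(10) = 26; u(11) = 25; u(12) = 51; u(13) = 20; u(14) = 15; u(15) = 35; u(16) = 50; u(17) = 29; u(18) = 23; u(19) = 52; u(20) = 19; u(21) = 15; u(22) = 34; u(23) = 49; u(24) = 27; u(25) = 20; u(26) = 47; u(27) = 11; u(28) = 2; u(29) = 13; u(30) = 15; u(31) = 28; u(32) = 43; u(33) = 15; u(34) = 2; u(35) = 17; u(36) = 19; u(37) = 36; u(38) = 55; u(39) = 35; u(40) = 34; u(41) = 13; u(42) = 47; u(43) = 4; u(44) = 51; u(45) = 55; u(46) = 50; u(47) = 49; u(48) = 43; u(49) = 36; u(50) = 23.
The sequence repeats with period 48.
(2331 - 1) mod 48 = 26, so u(2331) = u(27) = 11.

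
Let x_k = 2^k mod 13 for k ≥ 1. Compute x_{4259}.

7

Listing terms: x_1 = 2, x_2 = 4, x_3 = 8, x_4 = 3, x_5 = 6, x_6 = 12, x_7 = 11, x_8 = 9, x_9 = 5, x_{10} = 10, x_{11} = 7, x_{12} = 1, x_{13} = 2.
The sequence repeats with period 12.
(4259 - 1) mod 12 = 10, so x_{4259} = x_{11} = 7.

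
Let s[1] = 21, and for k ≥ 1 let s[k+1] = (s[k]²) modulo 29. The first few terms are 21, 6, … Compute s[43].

s[1] = 21,  s[2] = 6,  s[3] = 7,  s[4] = 20,  s[5] = 23,  s[6] = 7.
Since s[6] = s[3] = 7, the sequence is eventually periodic: after a pre-period of length 2 it cycles with period 3.
For k ≥ 3, s[k] depends only on (k - 3) mod 3. (43 - 3) mod 3 = 1, so s[43] = s[4] = 20.

20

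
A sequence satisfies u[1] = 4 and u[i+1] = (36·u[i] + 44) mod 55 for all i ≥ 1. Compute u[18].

Computing terms: u[1] = 4,  u[2] = 23,  u[3] = 47,  u[4] = 31,  u[5] = 5,  u[6] = 4.
Since u[6] = u[1] = 4, the sequence is periodic with period 5.
(18 - 1) mod 5 = 2, so u[18] = u[3] = 47.

47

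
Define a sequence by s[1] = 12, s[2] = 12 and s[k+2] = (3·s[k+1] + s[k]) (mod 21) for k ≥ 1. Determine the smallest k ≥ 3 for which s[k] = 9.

Computing terms: s[1] = 12; s[2] = 12; s[3] = 6; s[4] = 9; s[5] = 12; s[6] = 3; s[7] = 0; s[8] = 3; s[9] = 9; s[10] = 9; s[11] = 15; s[12] = 12; s[13] = 9; s[14] = 18; s[15] = 0; s[16] = 18; s[17] = 12; s[18] = 12.
Since (s[17], s[18]) = (s[1], s[2]) = (12, 12) (two consecutive terms determine the rest), the sequence is periodic with period 16.
The value 9 first appears (with k ≥ 3) at s[4].

4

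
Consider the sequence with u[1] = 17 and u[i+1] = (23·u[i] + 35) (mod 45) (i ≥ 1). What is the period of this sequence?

12

We have u[1] = 17; u[2] = 21; u[3] = 23; u[4] = 24; u[5] = 2; u[6] = 36; u[7] = 8; u[8] = 39; u[9] = 32; u[10] = 6; u[11] = 38; u[12] = 9; u[13] = 17.
Since u[13] = u[1] = 17, the sequence is periodic with period 12.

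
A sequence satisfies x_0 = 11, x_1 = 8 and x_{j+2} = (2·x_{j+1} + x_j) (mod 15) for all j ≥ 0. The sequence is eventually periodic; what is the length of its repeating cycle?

24

Computing terms: x_0 = 11,  x_1 = 8,  x_2 = 12,  x_3 = 2,  x_4 = 1,  x_5 = 4,  x_6 = 9,  x_7 = 7,  x_8 = 8,  x_9 = 8,  x_{10} = 9,  x_{11} = 11,  x_{12} = 1,  x_{13} = 13,  x_{14} = 12,  x_{15} = 7,  x_{16} = 11,  x_{17} = 14,  x_{18} = 9,  x_{19} = 2,  x_{20} = 13,  x_{21} = 13,  x_{22} = 9,  x_{23} = 1,  x_{24} = 11,  x_{25} = 8.
The sequence repeats with period 24.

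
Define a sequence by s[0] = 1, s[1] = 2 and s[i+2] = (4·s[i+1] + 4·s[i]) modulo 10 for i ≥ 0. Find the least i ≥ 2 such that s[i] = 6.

3

Computing terms: s[0] = 1, s[1] = 2, s[2] = 2, s[3] = 6, s[4] = 2, s[5] = 2.
Since (s[4], s[5]) = (s[1], s[2]) = (2, 2) (two consecutive terms determine the rest), the sequence is eventually periodic: after a pre-period of length 1 it cycles with period 3.
The value 6 first appears (with i ≥ 2) at s[3].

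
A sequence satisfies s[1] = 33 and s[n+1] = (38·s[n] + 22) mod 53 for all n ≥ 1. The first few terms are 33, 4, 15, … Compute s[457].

12

We have s[1] = 33,  s[2] = 4,  s[3] = 15,  s[4] = 9,  s[5] = 46,  s[6] = 21,  s[7] = 25,  s[8] = 18,  s[9] = 17,  s[10] = 32,  s[11] = 19,  s[12] = 2,  s[13] = 45,  s[14] = 36,  s[15] = 12,  s[16] = 1,  s[17] = 7,  s[18] = 23,  s[19] = 48,  s[20] = 44,  s[21] = 51,  s[22] = 52,  s[23] = 37,  s[24] = 50,  s[25] = 14,  s[26] = 24,  s[27] = 33.
The sequence repeats with period 26.
(457 - 1) mod 26 = 14, so s[457] = s[15] = 12.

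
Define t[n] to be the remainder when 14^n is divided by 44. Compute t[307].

20

Computing terms: t[0] = 1, t[1] = 14, t[2] = 20, t[3] = 16, t[4] = 4, t[5] = 12, t[6] = 36, t[7] = 20.
Since t[7] = t[2] = 20, the sequence is eventually periodic: after a pre-period of length 2 it cycles with period 5.
For n ≥ 2, t[n] depends only on (n - 2) mod 5. (307 - 2) mod 5 = 0, so t[307] = t[2] = 20.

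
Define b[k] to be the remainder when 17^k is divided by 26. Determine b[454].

9

We have b[1] = 17, b[2] = 3, b[3] = 25, b[4] = 9, b[5] = 23, b[6] = 1, b[7] = 17.
The sequence repeats with period 6.
So b[454] = b[1 + ((454-1) mod 6)] = b[4] = 9.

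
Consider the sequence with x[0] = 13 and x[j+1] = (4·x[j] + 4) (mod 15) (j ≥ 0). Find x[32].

We have x[0] = 13; x[1] = 11; x[2] = 3; x[3] = 1; x[4] = 8; x[5] = 6; x[6] = 13.
The sequence repeats with period 6.
(32 - 0) mod 6 = 2, so x[32] = x[2] = 3.

3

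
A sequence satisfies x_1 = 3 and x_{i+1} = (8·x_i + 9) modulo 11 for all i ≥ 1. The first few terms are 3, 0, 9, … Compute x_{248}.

1

Listing terms: x_1 = 3,  x_2 = 0,  x_3 = 9,  x_4 = 4,  x_5 = 8,  x_6 = 7,  x_7 = 10,  x_8 = 1,  x_9 = 6,  x_{10} = 2,  x_{11} = 3.
The sequence repeats with period 10.
So x_{248} = x_{1 + ((248-1) mod 10)} = x_8 = 1.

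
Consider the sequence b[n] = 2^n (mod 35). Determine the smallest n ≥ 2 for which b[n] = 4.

2

Listing terms: b[1] = 2; b[2] = 4; b[3] = 8; b[4] = 16; b[5] = 32; b[6] = 29; b[7] = 23; b[8] = 11; b[9] = 22; b[10] = 9; b[11] = 18; b[12] = 1; b[13] = 2.
Since b[13] = b[1] = 2, the sequence is periodic with period 12.
The value 4 first appears (with n ≥ 2) at b[2].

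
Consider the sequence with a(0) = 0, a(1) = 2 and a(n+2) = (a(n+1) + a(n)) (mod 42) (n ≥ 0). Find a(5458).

2

Listing terms: a(0) = 0; a(1) = 2; a(2) = 2; a(3) = 4; a(4) = 6; a(5) = 10; a(6) = 16; a(7) = 26; a(8) = 0; a(9) = 26; a(10) = 26; a(11) = 10; a(12) = 36; a(13) = 4; a(14) = 40; a(15) = 2; a(16) = 0; a(17) = 2.
Since (a(16), a(17)) = (a(0), a(1)) = (0, 2) (two consecutive terms determine the rest), the sequence is periodic with period 16.
(5458 - 0) mod 16 = 2, so a(5458) = a(2) = 2.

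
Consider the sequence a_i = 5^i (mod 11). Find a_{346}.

5

Listing terms: a_1 = 5, a_2 = 3, a_3 = 4, a_4 = 9, a_5 = 1, a_6 = 5.
The sequence repeats with period 5.
So a_{346} = a_{1 + ((346-1) mod 5)} = a_1 = 5.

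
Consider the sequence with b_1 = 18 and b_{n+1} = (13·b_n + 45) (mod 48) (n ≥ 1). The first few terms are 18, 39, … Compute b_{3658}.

15

b_1 = 18,  b_2 = 39,  b_3 = 24,  b_4 = 21,  b_5 = 30,  b_6 = 3,  b_7 = 36,  b_8 = 33,  b_9 = 42,  b_{10} = 15,  b_{11} = 0,  b_{12} = 45,  b_{13} = 6,  b_{14} = 27,  b_{15} = 12,  b_{16} = 9,  b_{17} = 18.
The sequence repeats with period 16.
So b_{3658} = b_{1 + ((3658-1) mod 16)} = b_{10} = 15.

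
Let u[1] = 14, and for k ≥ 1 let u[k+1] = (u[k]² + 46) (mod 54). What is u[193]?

Computing terms: u[1] = 14; u[2] = 26; u[3] = 20; u[4] = 14.
Since u[4] = u[1] = 14, the sequence is periodic with period 3.
So u[193] = u[1 + ((193-1) mod 3)] = u[1] = 14.

14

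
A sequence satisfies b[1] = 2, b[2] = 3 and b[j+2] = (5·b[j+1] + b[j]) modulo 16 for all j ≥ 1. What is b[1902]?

5

Computing terms: b[1] = 2,  b[2] = 3,  b[3] = 1,  b[4] = 8,  b[5] = 9,  b[6] = 5,  b[7] = 2,  b[8] = 15,  b[9] = 13,  b[10] = 0,  b[11] = 13,  b[12] = 1,  b[13] = 2,  b[14] = 11,  b[15] = 9,  b[16] = 8,  b[17] = 1,  b[18] = 13,  b[19] = 2,  b[20] = 7,  b[21] = 5,  b[22] = 0,  b[23] = 5,  b[24] = 9,  b[25] = 2,  b[26] = 3.
The sequence repeats with period 24.
(1902 - 1) mod 24 = 5, so b[1902] = b[6] = 5.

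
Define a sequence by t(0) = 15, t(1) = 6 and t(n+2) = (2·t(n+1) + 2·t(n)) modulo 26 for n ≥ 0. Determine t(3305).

Listing terms: t(0) = 15,  t(1) = 6,  t(2) = 16,  t(3) = 18,  t(4) = 16,  t(5) = 16,  t(6) = 12,  t(7) = 4,  t(8) = 6,  t(9) = 20,  t(10) = 0,  t(11) = 14,  t(12) = 2,  t(13) = 6,  t(14) = 16.
Since (t(13), t(14)) = (t(1), t(2)) = (6, 16) (two consecutive terms determine the rest), the sequence is eventually periodic: after a pre-period of length 1 it cycles with period 12.
For n ≥ 1, t(n) depends only on (n - 1) mod 12. (3305 - 1) mod 12 = 4, so t(3305) = t(5) = 16.

16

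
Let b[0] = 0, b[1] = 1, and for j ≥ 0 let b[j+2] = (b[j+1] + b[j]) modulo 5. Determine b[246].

3

b[0] = 0,  b[1] = 1,  b[2] = 1,  b[3] = 2,  b[4] = 3,  b[5] = 0,  b[6] = 3,  b[7] = 3,  b[8] = 1,  b[9] = 4,  b[10] = 0,  b[11] = 4,  b[12] = 4,  b[13] = 3,  b[14] = 2,  b[15] = 0,  b[16] = 2,  b[17] = 2,  b[18] = 4,  b[19] = 1,  b[20] = 0,  b[21] = 1.
The sequence repeats with period 20.
So b[246] = b[0 + ((246-0) mod 20)] = b[6] = 3.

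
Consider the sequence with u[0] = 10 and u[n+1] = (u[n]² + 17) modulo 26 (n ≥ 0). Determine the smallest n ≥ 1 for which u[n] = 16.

u[0] = 10; u[1] = 13; u[2] = 4; u[3] = 7; u[4] = 14; u[5] = 5; u[6] = 16; u[7] = 13.
Since u[7] = u[1] = 13, the sequence is eventually periodic: after a pre-period of length 1 it cycles with period 6.
The value 16 first appears (with n ≥ 1) at u[6].

6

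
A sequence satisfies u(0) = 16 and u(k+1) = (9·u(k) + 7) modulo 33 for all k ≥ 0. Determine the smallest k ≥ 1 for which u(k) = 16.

5

We have u(0) = 16, u(1) = 19, u(2) = 13, u(3) = 25, u(4) = 1, u(5) = 16.
Since u(5) = u(0) = 16, the sequence is periodic with period 5.
The value 16 next appears (with k ≥ 1) at u(5).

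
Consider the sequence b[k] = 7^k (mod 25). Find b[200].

1

We have b[1] = 7; b[2] = 24; b[3] = 18; b[4] = 1; b[5] = 7.
The sequence repeats with period 4.
So b[200] = b[1 + ((200-1) mod 4)] = b[4] = 1.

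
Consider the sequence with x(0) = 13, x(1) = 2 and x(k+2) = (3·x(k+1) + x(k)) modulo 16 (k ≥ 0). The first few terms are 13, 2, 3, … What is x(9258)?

We have x(0) = 13; x(1) = 2; x(2) = 3; x(3) = 11; x(4) = 4; x(5) = 7; x(6) = 9; x(7) = 2; x(8) = 15; x(9) = 15; x(10) = 12; x(11) = 3; x(12) = 5; x(13) = 2; x(14) = 11; x(15) = 3; x(16) = 4; x(17) = 15; x(18) = 1; x(19) = 2; x(20) = 7; x(21) = 7; x(22) = 12; x(23) = 11; x(24) = 13; x(25) = 2.
Since (x(24), x(25)) = (x(0), x(1)) = (13, 2) (two consecutive terms determine the rest), the sequence is periodic with period 24.
(9258 - 0) mod 24 = 18, so x(9258) = x(18) = 1.

1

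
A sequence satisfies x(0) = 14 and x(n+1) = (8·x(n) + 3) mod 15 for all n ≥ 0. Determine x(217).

Computing terms: x(0) = 14,  x(1) = 10,  x(2) = 8,  x(3) = 7,  x(4) = 14.
The sequence repeats with period 4.
(217 - 0) mod 4 = 1, so x(217) = x(1) = 10.

10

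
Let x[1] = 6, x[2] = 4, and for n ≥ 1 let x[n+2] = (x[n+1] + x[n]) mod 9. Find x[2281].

6

Listing terms: x[1] = 6; x[2] = 4; x[3] = 1; x[4] = 5; x[5] = 6; x[6] = 2; x[7] = 8; x[8] = 1; x[9] = 0; x[10] = 1; x[11] = 1; x[12] = 2; x[13] = 3; x[14] = 5; x[15] = 8; x[16] = 4; x[17] = 3; x[18] = 7; x[19] = 1; x[20] = 8; x[21] = 0; x[22] = 8; x[23] = 8; x[24] = 7; x[25] = 6; x[26] = 4.
Since (x[25], x[26]) = (x[1], x[2]) = (6, 4) (two consecutive terms determine the rest), the sequence is periodic with period 24.
(2281 - 1) mod 24 = 0, so x[2281] = x[1] = 6.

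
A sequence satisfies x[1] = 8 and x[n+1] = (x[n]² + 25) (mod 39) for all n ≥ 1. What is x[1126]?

8

We have x[1] = 8; x[2] = 11; x[3] = 29; x[4] = 8.
Since x[4] = x[1] = 8, the sequence is periodic with period 3.
So x[1126] = x[1 + ((1126-1) mod 3)] = x[1] = 8.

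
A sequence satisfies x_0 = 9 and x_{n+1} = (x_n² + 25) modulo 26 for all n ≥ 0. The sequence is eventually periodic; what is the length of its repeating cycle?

6

Listing terms: x_0 = 9,  x_1 = 2,  x_2 = 3,  x_3 = 8,  x_4 = 11,  x_5 = 16,  x_6 = 21,  x_7 = 24,  x_8 = 3.
Since x_8 = x_2 = 3, the sequence is eventually periodic: after a pre-period of length 2 it cycles with period 6.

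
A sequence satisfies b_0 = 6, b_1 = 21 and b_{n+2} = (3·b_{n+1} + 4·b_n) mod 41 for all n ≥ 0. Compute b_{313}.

17

b_0 = 6,  b_1 = 21,  b_2 = 5,  b_3 = 17,  b_4 = 30,  b_5 = 35,  b_6 = 20,  b_7 = 36,  b_8 = 24,  b_9 = 11,  b_{10} = 6,  b_{11} = 21.
Since (b_{10}, b_{11}) = (b_0, b_1) = (6, 21) (two consecutive terms determine the rest), the sequence is periodic with period 10.
So b_{313} = b_{0 + ((313-0) mod 10)} = b_3 = 17.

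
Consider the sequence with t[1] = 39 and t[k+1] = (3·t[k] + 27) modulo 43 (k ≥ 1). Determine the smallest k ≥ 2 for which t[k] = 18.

Computing terms: t[1] = 39, t[2] = 15, t[3] = 29, t[4] = 28, t[5] = 25, t[6] = 16, t[7] = 32, t[8] = 37, t[9] = 9, t[10] = 11, t[11] = 17, t[12] = 35, t[13] = 3, t[14] = 36, t[15] = 6, t[16] = 2, t[17] = 33, t[18] = 40, t[19] = 18, t[20] = 38, t[21] = 12, t[22] = 20, t[23] = 1, t[24] = 30, t[25] = 31, t[26] = 34, t[27] = 0, t[28] = 27, t[29] = 22, t[30] = 7, t[31] = 5, t[32] = 42, t[33] = 24, t[34] = 13, t[35] = 23, t[36] = 10, t[37] = 14, t[38] = 26, t[39] = 19, t[40] = 41, t[41] = 21, t[42] = 4, t[43] = 39.
Since t[43] = t[1] = 39, the sequence is periodic with period 42.
The value 18 first appears (with k ≥ 2) at t[19].

19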